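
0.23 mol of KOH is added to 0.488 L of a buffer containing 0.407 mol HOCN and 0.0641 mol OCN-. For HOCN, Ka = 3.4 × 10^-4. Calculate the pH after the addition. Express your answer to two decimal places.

After neutralization: n(HOCN) = 0.177 mol, n(OCN-) = 0.294 mol.
pKa = −log(3.4 × 10^-4) = 3.469
pH = pKa + log([A⁻]/[HA]) = 3.469 + log(0.294/0.177) = 3.469 +0.220

pH = 3.69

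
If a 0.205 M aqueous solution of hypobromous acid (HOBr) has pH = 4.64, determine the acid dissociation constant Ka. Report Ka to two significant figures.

Ka = 2.6 × 10^-9

[H+] = 10^(-4.64) = 2.29 × 10^-5 M
At equilibrium [HA] = 0.205 − 2.29 × 10^-5 = 2.05 × 10^-1 M
Ka = [H+][A-]/[HA] = (2.29 × 10^-5)² / 2.05 × 10^-1 = 2.6 × 10^-9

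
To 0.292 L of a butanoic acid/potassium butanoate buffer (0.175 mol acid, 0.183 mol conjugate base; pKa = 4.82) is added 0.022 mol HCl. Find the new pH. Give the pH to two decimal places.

pH = 4.73

After neutralization: n(CH3(CH2)2COOH) = 0.197 mol, n(CH3(CH2)2COO-) = 0.161 mol.
pH = pKa + log(n_CH3(CH2)2COO-/n_CH3(CH2)2COOH) = 4.82 + log(0.161/0.197) = 4.82 + (-0.088)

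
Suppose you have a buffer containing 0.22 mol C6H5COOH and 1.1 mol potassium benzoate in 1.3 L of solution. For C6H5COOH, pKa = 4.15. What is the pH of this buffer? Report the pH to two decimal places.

pH = 4.85

Henderson–Hasselbalch: pH = pKa + log([C6H5COO-]/[C6H5COOH]) = 4.15 + log(1.1/0.22)
pH = 4.15 + (+0.699) = 4.85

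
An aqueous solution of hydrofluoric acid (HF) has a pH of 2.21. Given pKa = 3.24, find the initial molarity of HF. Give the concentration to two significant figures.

[H+] = 10^(-2.21) = 6.17 × 10^-3 M = x
Ka = 10^(−3.24) = 5.75 × 10^-4
Ka = x²/(C₀ − x) ⇒ C₀ = x + x²/Ka
C₀ = 6.17 × 10^-3 + (6.17 × 10^-3)²/(5.75 × 10^-4) = 7.24 × 10^-2 M

C₀ = 7.2 × 10^-2 M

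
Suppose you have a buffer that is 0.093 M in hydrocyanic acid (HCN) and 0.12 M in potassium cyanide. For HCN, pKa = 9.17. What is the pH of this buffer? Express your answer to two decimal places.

Using pH = pKa + log([base]/[acid]) with [base]/[acid] = 0.12/0.093:
pH = 9.17 + (+0.111) = 9.28

pH = 9.28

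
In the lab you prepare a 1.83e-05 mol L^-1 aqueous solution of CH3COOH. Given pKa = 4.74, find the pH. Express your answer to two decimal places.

pH = 4.95

CH3COOH ⇌ CH3COO- + H+
Ka = 10^(−4.74) = 1.82 × 10^-5
Ka = [H+]²/(1.83e-05 − [H+]) = 1.82 × 10^-5
Here C₀/Ka ≈ 1.01, so the small-[H+] approximation fails. Use the quadratic:
[H+] = (−Ka + √(Ka² + 4·Ka·C₀))/2 = 1.13 × 10^-5 M
pH = −log[H+] = −log(1.13 × 10^-5) = 4.95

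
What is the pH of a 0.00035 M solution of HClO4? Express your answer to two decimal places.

HClO4 is a strong acid and dissociates completely, so [H+] = 0.00035 M.
pH = -log(0.00035) = 3.46

pH = 3.46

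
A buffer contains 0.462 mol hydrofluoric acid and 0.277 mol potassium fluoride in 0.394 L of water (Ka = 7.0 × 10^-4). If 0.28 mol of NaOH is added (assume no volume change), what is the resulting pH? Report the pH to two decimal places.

OH- converts HF to F-: HF → 0.182 mol, F- → 0.557 mol.
pKa = −log(7.0 × 10^-4) = 3.155
Henderson–Hasselbalch with mole ratio 0.557/0.182: pH = 3.155 + (+0.486)

pH = 3.64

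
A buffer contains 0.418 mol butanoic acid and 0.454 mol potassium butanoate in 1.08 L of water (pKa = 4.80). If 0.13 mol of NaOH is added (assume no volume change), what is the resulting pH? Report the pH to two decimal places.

After neutralization: n(CH3(CH2)2COOH) = 0.288 mol, n(CH3(CH2)2COO-) = 0.584 mol.
pH = pKa + log([A⁻]/[HA]) = 4.80 + log(0.584/0.288) = 4.80 +0.307

pH = 5.11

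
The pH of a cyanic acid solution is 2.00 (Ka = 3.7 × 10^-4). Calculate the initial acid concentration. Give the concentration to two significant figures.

C₀ = 2.8 × 10^-1 M

[H+] = 10^(-2.00) = 1.00 × 10^-2 M = x
Ka = x²/(C₀ − x) ⇒ C₀ = x + x²/Ka
C₀ = 1.00 × 10^-2 + (1.00 × 10^-2)²/(3.7 × 10^-4) = 2.80 × 10^-1 M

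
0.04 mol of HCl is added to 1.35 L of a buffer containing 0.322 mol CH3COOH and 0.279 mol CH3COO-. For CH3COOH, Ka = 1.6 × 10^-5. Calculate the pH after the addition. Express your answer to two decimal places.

Added H+ converts CH3COO- to CH3COOH: CH3COOH → 0.362 mol, CH3COO- → 0.239 mol.
pKa = −log(1.6 × 10^-5) = 4.796
pH = pKa + log([A⁻]/[HA]) = 4.796 + log(0.239/0.362) = 4.796 -0.180

pH = 4.62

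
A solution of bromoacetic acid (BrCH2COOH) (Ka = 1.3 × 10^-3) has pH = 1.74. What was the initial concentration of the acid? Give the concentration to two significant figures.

C₀ = 2.7 × 10^-1 M

[H+] = 10^(-1.74) = 1.82 × 10^-2 M = x
Ka = x²/(C₀ − x) ⇒ C₀ = x + x²/Ka
C₀ = 1.82 × 10^-2 + (1.82 × 10^-2)²/(1.3 × 10^-3) = 2.73 × 10^-1 M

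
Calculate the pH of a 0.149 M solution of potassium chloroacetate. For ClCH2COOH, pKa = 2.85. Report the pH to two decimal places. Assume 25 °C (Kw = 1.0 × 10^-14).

ClCH2COO- is the conjugate base of the weak acid ClCH2COOH.
Ka = 10^(−2.85) = 1.41 × 10^-3
Kb = Kw/Ka = 1.0×10^-14 / 1.41 × 10^-3 = 7.09 × 10^-12
From the ICE table, Kb = [OH-]²/(0.149 − [OH-]) = 7.09 × 10^-12.
Since Kb ≪ C₀, [OH-] ≈ √(Kb·C₀) = 1.03 × 10^-6 M.
([OH-]/C₀ = 0.00069% < 5%, so the approximation holds.)
pOH = 5.99, so pH = 14.00 − pOH = 8.01

pH = 8.01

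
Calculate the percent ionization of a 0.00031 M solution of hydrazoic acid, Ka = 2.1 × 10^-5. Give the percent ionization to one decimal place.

HN3 ⇌ N3- + H+; let x = [H+] at equilibrium.
Ka = x²/(C₀ − x); solving the quadratic gives x = 7.09 × 10^-5 M.
% ionization = x/C₀ × 100% = 7.09 × 10^-5/0.00031 × 100% = 22.9%

22.9%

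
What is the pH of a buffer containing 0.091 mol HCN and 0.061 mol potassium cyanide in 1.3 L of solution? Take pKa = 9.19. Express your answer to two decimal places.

Using pH = pKa + log([base]/[acid]) with [base]/[acid] = 0.061/0.091:
pH = 9.19 + (-0.174) = 9.02

pH = 9.02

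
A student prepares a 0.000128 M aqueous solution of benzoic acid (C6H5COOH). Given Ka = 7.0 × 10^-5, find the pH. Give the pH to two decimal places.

C6H5COOH ⇌ C6H5COO- + H+
Let x = [H+] at equilibrium. Ka = x²/(0.000128 − x).
The 5% rule fails; solving x² + Ka·x − Ka·C₀ = 0 exactly:
x = (−Ka + √(Ka² + 4·Ka·C₀))/2 = 6.59 × 10^-5 M
pH = −log[H+] = −log(6.59 × 10^-5) = 4.18

pH = 4.18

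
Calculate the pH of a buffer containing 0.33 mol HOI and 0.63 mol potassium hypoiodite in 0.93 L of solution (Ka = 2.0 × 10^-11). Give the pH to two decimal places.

pKa = −log(2.0 × 10^-11) = 10.699
Henderson–Hasselbalch: pH = pKa + log([OI-]/[HOI]) = 10.699 + log(0.63/0.33)
pH = 10.699 + (+0.281) = 10.98

pH = 10.98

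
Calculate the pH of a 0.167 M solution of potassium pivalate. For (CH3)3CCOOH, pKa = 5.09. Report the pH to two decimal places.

(CH3)3CCOO- is the conjugate base of the weak acid (CH3)3CCOOH.
Ka = 10^(−5.09) = 8.13 × 10^-6
Kb = Kw/Ka = 1.0×10^-14 / 8.13 × 10^-6 = 1.23 × 10^-9
Let x = [OH-] at equilibrium. Kb = x²/(0.167 − x).
Neglecting x in the denominator: x = √(1.23 × 10^-9 × 0.167) = 1.43 × 10^-5 M
pOH = −log(1.43 × 10^-5) = 4.84; pH = 14.00 − 4.84 = 9.16

pH = 9.16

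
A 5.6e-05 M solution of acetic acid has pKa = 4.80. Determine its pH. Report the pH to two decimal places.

CH3COOH ⇌ CH3COO- + H+
Ka = 10^(−4.80) = 1.58 × 10^-5
From the ICE table, Ka = [H+]²/(5.6e-05 − [H+]) = 1.58 × 10^-5.
The 5% rule fails; solving [H+]² + Ka·[H+] − Ka·C₀ = 0 exactly:
[H+] = [−1.58e-05 + √(1.58e-05² + 3.54e-09)]/2 = 2.29 × 10^-5 M
pH = −log[H+] = −log(2.29 × 10^-5) = 4.64

pH = 4.64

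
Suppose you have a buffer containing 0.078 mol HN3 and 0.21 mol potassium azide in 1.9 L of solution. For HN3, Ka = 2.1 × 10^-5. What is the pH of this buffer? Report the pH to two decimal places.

pH = 5.11

pKa = −log(2.1 × 10^-5) = 4.678
pH = pKa + log([A⁻]/[HA]) = 4.678 + log(0.21/0.078)
pH = 4.678 + (+0.430) = 5.11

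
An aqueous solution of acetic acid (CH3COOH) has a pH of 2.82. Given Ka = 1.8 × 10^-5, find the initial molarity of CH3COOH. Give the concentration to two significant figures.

[H+] = 10^(-2.82) = 1.51 × 10^-3 M = x
Ka = x²/(C₀ − x) ⇒ C₀ = x + x²/Ka
C₀ = 1.51 × 10^-3 + (1.51 × 10^-3)²/(1.8 × 10^-5) = 1.28 × 10^-1 M

C₀ = 1.3 × 10^-1 M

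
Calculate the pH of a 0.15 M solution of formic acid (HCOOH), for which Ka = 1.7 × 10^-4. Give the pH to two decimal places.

HCOOH ⇌ HCOO- + H+
Ka = [H+]²/(0.15 − [H+]) = 1.7 × 10^-4
Since Ka ≪ C₀, [H+] ≈ √(Ka·C₀) = 5.05 × 10^-3 M.
([H+]/C₀ = 3.4% < 5%, so the approximation holds.)
pH = −log(5.05 × 10^-3) = 2.30

pH = 2.30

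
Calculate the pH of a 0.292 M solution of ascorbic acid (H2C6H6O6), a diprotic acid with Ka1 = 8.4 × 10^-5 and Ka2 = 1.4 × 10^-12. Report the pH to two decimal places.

Ka1 ≫ Ka2, so treat the first dissociation as the only significant source of H+.
Ka1 = x²/(0.292 − x) = 8.4 × 10^-5
x ≈ √(8.4 × 10^-5 × 0.292) = 4.95 × 10^-3 M
pH = −log(4.95 × 10^-3) = 2.31

pH = 2.31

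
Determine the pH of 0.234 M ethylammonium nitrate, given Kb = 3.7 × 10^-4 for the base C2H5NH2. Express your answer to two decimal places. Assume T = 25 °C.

C2H5NH3+ is the conjugate acid of the weak base C2H5NH2.
Ka = Kw/Kb = 1.0×10^-14 / 3.7 × 10^-4 = 2.70 × 10^-11
Let x = [H+] at equilibrium. Ka = x²/(0.234 − x).
Neglecting x in the denominator: x = √(2.70 × 10^-11 × 0.234) = 2.51 × 10^-6 M
(x/C₀ = 0.0011% < 5%, so the approximation holds.)
pH = −log[H+] = −log(2.51 × 10^-6) = 5.60

pH = 5.60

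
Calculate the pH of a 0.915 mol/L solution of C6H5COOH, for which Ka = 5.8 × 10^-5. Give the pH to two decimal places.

pH = 2.14

C6H5COOH ⇌ C6H5COO- + H+
From the ICE table, Ka = [H+]²/(0.915 − [H+]) = 5.8 × 10^-5.
Since Ka ≪ C₀, [H+] ≈ √(Ka·C₀) = 7.28 × 10^-3 M.
([H+]/C₀ = 0.8% < 5%, so the approximation holds.)
pH = −log[H+] = −log(7.28 × 10^-3) = 2.14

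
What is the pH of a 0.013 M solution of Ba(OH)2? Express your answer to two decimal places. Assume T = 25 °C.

Ba(OH)2 is a strong base (each formula unit releases 2 OH-); [OH-] = 0.026 M.
pOH = -log(0.026) = 1.59
pH = 14.00 - 1.59 = 12.41

pH = 12.41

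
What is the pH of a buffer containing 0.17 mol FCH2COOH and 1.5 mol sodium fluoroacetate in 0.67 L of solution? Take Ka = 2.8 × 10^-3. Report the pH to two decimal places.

pH = 3.50

pKa = −log(2.8 × 10^-3) = 2.553
Henderson–Hasselbalch: pH = pKa + log([FCH2COO-]/[FCH2COOH]) = 2.553 + log(1.5/0.17)
pH = 2.553 + (+0.946) = 3.50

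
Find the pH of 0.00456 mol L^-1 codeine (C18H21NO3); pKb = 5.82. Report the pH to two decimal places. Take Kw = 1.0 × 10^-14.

pH = 9.92

C18H21NO3 + H2O ⇌ C18H22NO3+ + OH-
Kb = 10^(−5.82) = 1.51 × 10^-6
Kb = [OH-]²/(0.00456 − [OH-]) = 1.51 × 10^-6
Assume [OH-] ≪ 0.00456: [OH-] ≈ √(1.51 × 10^-6 × 0.00456) = 8.30 × 10^-5 M
Check: 1.8% ionized — well under 5%, approximation valid.
pOH = 4.08, so pH = 14.00 − pOH = 9.92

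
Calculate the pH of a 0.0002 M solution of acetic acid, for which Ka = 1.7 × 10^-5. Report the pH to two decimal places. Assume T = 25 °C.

pH = 4.30

CH3COOH ⇌ CH3COO- + H+
From the ICE table, Ka = x²/(0.0002 − x) = 1.7 × 10^-5.
x is not negligible relative to C₀; solve x² + 1.7e-05·x − 3.4e-09 = 0.
x = (−Ka + √(Ka² + 4·Ka·C₀))/2 = 5.04 × 10^-5 M
pH = −log(5.04 × 10^-5) = 4.30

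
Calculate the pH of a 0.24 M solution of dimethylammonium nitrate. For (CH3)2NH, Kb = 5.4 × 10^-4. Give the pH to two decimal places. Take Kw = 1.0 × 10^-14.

pH = 5.68

(CH3)2NH2+ is the conjugate acid of the weak base (CH3)2NH.
Ka = Kw/Kb = 1.0×10^-14 / 5.4 × 10^-4 = 1.85 × 10^-11
From the ICE table, Ka = [H+]²/(0.24 − [H+]) = 1.85 × 10^-11.
Since Ka ≪ C₀, [H+] ≈ √(Ka·C₀) = 2.11 × 10^-6 M.
Check: 0.00088% ionized — well under 5%, approximation valid.
pH = −log(2.11 × 10^-6) = 5.68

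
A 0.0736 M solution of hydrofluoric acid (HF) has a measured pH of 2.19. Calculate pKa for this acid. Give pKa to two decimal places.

[H+] = 10^(-2.19) = 6.46 × 10^-3 M
At equilibrium [HA] = 0.0736 − 6.46 × 10^-3 = 6.71 × 10^-2 M
Ka = [H+][A-]/[HA] = (6.46 × 10^-3)² / 6.71 × 10^-2 = 6.22 × 10^-4
pKa = -log(6.22 × 10^-4) = 3.21

pKa = 3.21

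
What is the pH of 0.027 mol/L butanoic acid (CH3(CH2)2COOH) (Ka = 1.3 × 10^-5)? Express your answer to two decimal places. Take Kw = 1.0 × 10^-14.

CH3(CH2)2COOH ⇌ CH3(CH2)2COO- + H+
Let x = [H+] at equilibrium. Ka = x²/(0.027 − x).
Assume x ≪ 0.027: x ≈ √(1.3 × 10^-5 × 0.027) = 5.92 × 10^-4 M
Check: 2.2% ionized — well under 5%, approximation valid.
pH = −log[H+] = −log(5.92 × 10^-4) = 3.23

pH = 3.23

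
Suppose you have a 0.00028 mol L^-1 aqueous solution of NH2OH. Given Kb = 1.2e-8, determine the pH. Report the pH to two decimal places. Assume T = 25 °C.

NH2OH + H2O ⇌ NH3OH+ + OH-
Kb = [OH-]²/(0.00028 − [OH-]) = 1.2 × 10^-8
Neglecting [OH-] in the denominator: [OH-] = √(1.2 × 10^-8 × 0.00028) = 1.83 × 10^-6 M
([OH-]/C₀ = 0.65% < 5%, so the approximation holds.)
pOH = −log(1.83 × 10^-6) = 5.74; pH = 14.00 − 5.74 = 8.26

pH = 8.26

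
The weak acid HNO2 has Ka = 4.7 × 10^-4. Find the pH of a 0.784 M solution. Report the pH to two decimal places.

pH = 1.72

HNO2 ⇌ NO2- + H+
From the ICE table, Ka = [H+]²/(0.784 − [H+]) = 4.7 × 10^-4.
Since Ka ≪ C₀, [H+] ≈ √(Ka·C₀) = 1.92 × 10^-2 M.
([H+]/C₀ = 2.4% < 5%, so the approximation holds.)
pH = −log(1.92 × 10^-2) = 1.72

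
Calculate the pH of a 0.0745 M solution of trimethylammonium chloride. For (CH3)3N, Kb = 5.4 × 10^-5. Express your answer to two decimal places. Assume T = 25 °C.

(CH3)3NH+ is the conjugate acid of the weak base (CH3)3N.
Ka = Kw/Kb = 1.0×10^-14 / 5.4 × 10^-5 = 1.85 × 10^-10
From the ICE table, Ka = [H+]²/(0.0745 − [H+]) = 1.85 × 10^-10.
Neglecting [H+] in the denominator: [H+] = √(1.85 × 10^-10 × 0.0745) = 3.71 × 10^-6 M
([H+]/C₀ = 0.005% < 5%, so the approximation holds.)
pH = −log[H+] = −log(3.71 × 10^-6) = 5.43

pH = 5.43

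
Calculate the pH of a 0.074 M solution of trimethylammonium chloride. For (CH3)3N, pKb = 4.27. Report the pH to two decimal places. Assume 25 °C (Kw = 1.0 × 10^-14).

pH = 5.43

(CH3)3NH+ is the conjugate acid of the weak base (CH3)3N.
Kb = 10^(−4.27) = 5.37 × 10^-5
Ka = Kw/Kb = 1.0×10^-14 / 5.37 × 10^-5 = 1.86 × 10^-10
From the ICE table, Ka = x²/(0.074 − x) = 1.86 × 10^-10.
Assume x ≪ 0.074: x ≈ √(1.86 × 10^-10 × 0.074) = 3.71 × 10^-6 M
Check: 0.005% ionized — well under 5%, approximation valid.
pH = −log[H+] = −log(3.71 × 10^-6) = 5.43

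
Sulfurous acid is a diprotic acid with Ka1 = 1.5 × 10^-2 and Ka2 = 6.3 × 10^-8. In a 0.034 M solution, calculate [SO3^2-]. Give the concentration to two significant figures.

6.3 × 10^-8 M

First ionization gives [H+] ≈ [HSO3-] = 1.63 × 10^-2 M.
Second step: Ka2 = [H+][SO3^2-]/[HSO3-] ≈ [SO3^2-] (since [H+] ≈ [HSO3-]).
So [SO3^2-] ≈ Ka2.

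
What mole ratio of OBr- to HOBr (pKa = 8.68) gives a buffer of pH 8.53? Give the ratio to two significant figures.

ratio = 0.71

pH = pKa + log(r) ⇒ log(r) = 8.53 − 8.68 = -0.15
r = [OBr-]/[HOBr] = 10^(-0.15) = 0.708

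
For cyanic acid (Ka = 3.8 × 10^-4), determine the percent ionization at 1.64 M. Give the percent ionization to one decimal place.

1.5%

HOCN ⇌ OCN- + H+; let x = [H+] at equilibrium.
x ≈ √(Ka·C₀) = √(3.8 × 10^-4 × 1.64) = 2.50 × 10^-2 M
% ionization = x/C₀ × 100% = 2.50 × 10^-2/1.64 × 100% = 1.5%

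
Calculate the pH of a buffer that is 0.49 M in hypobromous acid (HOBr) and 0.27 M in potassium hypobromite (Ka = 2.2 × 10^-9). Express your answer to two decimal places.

pKa = −log(2.2 × 10^-9) = 8.658
Using pH = pKa + log([base]/[acid]) with [base]/[acid] = 0.27/0.49:
pH = 8.658 + (-0.259) = 8.40

pH = 8.40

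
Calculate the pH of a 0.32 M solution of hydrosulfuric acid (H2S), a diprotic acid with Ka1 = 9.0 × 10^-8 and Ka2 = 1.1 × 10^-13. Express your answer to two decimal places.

pH = 3.77

Since Ka1 ≫ Ka2, the first ionization dominates [H+].
Ka1 = x²/(0.32 − x) = 9.0 × 10^-8
x ≈ √(9.0 × 10^-8 × 0.32) = 1.70 × 10^-4 M
pH = −log(1.70 × 10^-4) = 3.77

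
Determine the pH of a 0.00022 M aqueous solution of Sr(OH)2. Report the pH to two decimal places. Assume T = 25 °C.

Sr(OH)2 is a strong base (each formula unit releases 2 OH-); [OH-] = 0.00044 M.
pOH = -log(0.00044) = 3.36
pH = 14.00 - 3.36 = 10.64

pH = 10.64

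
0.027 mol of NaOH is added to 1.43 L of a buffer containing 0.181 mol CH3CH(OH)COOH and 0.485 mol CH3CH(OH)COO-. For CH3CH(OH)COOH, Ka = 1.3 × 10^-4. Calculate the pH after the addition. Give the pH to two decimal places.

OH- converts CH3CH(OH)COOH to CH3CH(OH)COO-: CH3CH(OH)COOH → 0.154 mol, CH3CH(OH)COO- → 0.512 mol.
pKa = −log(1.3 × 10^-4) = 3.886
pH = pKa + log(n_CH3CH(OH)COO-/n_CH3CH(OH)COOH) = 3.886 + log(0.512/0.154) = 3.886 + (+0.522)

pH = 4.41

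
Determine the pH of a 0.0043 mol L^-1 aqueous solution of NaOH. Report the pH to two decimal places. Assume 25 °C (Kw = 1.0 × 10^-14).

pH = 11.63

NaOH is a strong base; [OH-] = 0.0043 M.
pOH = -log(0.0043) = 2.37
pH = 14.00 - 2.37 = 11.63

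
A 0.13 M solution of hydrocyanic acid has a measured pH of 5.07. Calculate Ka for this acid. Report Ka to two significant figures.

[H+] = 10^(-5.07) = 8.51 × 10^-6 M
At equilibrium [HA] = 0.13 − 8.51 × 10^-6 = 1.30 × 10^-1 M
Ka = [H+][A-]/[HA] = (8.51 × 10^-6)² / 1.30 × 10^-1 = 5.6 × 10^-10

Ka = 5.6 × 10^-10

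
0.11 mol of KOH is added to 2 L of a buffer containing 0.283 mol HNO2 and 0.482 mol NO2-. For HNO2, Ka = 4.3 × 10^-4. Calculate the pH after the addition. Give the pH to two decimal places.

After neutralization: n(HNO2) = 0.173 mol, n(NO2-) = 0.592 mol.
pKa = −log(4.3 × 10^-4) = 3.367
pH = pKa + log([A⁻]/[HA]) = 3.367 + log(0.592/0.173) = 3.367 +0.534

pH = 3.90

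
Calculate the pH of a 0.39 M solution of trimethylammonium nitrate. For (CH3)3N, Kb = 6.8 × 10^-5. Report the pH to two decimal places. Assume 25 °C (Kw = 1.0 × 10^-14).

(CH3)3NH+ is the conjugate acid of the weak base (CH3)3N.
Ka = Kw/Kb = 1.0×10^-14 / 6.8 × 10^-5 = 1.47 × 10^-10
Ka = [H+]²/(0.39 − [H+]) = 1.47 × 10^-10
Assume [H+] ≪ 0.39: [H+] ≈ √(1.47 × 10^-10 × 0.39) = 7.57 × 10^-6 M
pH = −log(7.57 × 10^-6) = 5.12

pH = 5.12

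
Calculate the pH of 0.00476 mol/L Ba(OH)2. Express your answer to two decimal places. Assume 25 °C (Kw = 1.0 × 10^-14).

Ba(OH)2 is a strong base (each formula unit releases 2 OH-); [OH-] = 0.00952 M.
pOH = -log(0.00952) = 2.02
pH = 14.00 - 2.02 = 11.98

pH = 11.98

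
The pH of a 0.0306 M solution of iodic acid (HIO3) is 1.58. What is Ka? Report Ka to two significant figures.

[H+] = 10^(-1.58) = 2.63 × 10^-2 M
At equilibrium [HA] = 0.0306 − 2.63 × 10^-2 = 4.30 × 10^-3 M
Ka = [H+][A-]/[HA] = (2.63 × 10^-2)² / 4.30 × 10^-3 = 1.6 × 10^-1

Ka = 1.6 × 10^-1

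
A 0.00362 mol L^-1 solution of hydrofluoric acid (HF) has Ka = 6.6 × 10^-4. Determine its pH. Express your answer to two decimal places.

HF ⇌ F- + H+
From the ICE table, Ka = [H+]²/(0.00362 − [H+]) = 6.6 × 10^-4.
The 5% rule fails; solving [H+]² + Ka·[H+] − Ka·C₀ = 0 exactly:
[H+] = (−Ka + √(Ka² + 4·Ka·C₀))/2 = 1.25 × 10^-3 M
pH = −log(1.25 × 10^-3) = 2.90

pH = 2.90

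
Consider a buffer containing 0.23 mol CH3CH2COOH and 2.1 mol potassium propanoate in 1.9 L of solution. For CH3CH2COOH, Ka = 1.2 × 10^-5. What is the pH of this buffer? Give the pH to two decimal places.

pKa = −log(1.2 × 10^-5) = 4.921
Henderson–Hasselbalch: pH = pKa + log([CH3CH2COO-]/[CH3CH2COOH]) = 4.921 + log(2.1/0.23)
pH = 4.921 + (+0.960) = 5.88

pH = 5.88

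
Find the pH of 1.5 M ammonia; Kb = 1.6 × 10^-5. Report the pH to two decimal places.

pH = 11.69

NH3 + H2O ⇌ NH4+ + OH-
From the ICE table, Kb = x²/(1.5 − x) = 1.6 × 10^-5.
Neglecting x in the denominator: x = √(1.6 × 10^-5 × 1.5) = 4.90 × 10^-3 M
pOH = 2.31, so pH = 14.00 − pOH = 11.69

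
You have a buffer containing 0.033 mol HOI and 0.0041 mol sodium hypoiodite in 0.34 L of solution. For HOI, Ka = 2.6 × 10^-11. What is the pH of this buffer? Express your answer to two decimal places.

pH = 9.68

pKa = −log(2.6 × 10^-11) = 10.585
Using pH = pKa + log([base]/[acid]) with [base]/[acid] = 0.0041/0.033:
pH = 10.585 + (-0.906) = 9.68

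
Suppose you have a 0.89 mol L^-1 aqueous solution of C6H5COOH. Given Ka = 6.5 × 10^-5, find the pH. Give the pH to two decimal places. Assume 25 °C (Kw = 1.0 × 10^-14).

C6H5COOH ⇌ C6H5COO- + H+
Let x = [H+] at equilibrium. Ka = x²/(0.89 − x).
Assume x ≪ 0.89: x ≈ √(6.5 × 10^-5 × 0.89) = 7.61 × 10^-3 M
pH = −log(7.61 × 10^-3) = 2.12

pH = 2.12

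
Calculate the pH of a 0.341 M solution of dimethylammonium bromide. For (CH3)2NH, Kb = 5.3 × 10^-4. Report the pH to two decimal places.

pH = 5.60

(CH3)2NH2+ is the conjugate acid of the weak base (CH3)2NH.
Ka = Kw/Kb = 1.0×10^-14 / 5.3 × 10^-4 = 1.89 × 10^-11
Ka = [H+]²/(0.341 − [H+]) = 1.89 × 10^-11
Assume [H+] ≪ 0.341: [H+] ≈ √(1.89 × 10^-11 × 0.341) = 2.54 × 10^-6 M
pH = −log(2.54 × 10^-6) = 5.60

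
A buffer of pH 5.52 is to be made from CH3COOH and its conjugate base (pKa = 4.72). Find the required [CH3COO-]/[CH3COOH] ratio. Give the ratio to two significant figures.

pH = pKa + log(r) ⇒ log(r) = 5.52 − 4.72 = +0.80
r = [CH3COO-]/[CH3COOH] = 10^(+0.80) = 6.31

ratio = 6.3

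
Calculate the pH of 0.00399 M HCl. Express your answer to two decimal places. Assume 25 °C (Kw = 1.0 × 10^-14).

HCl is a strong acid and dissociates completely, so [H+] = 0.00399 M.
pH = -log(0.00399) = 2.40

pH = 2.40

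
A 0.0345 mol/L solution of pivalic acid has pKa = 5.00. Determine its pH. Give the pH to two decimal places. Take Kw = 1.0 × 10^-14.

(CH3)3CCOOH ⇌ (CH3)3CCOO- + H+
Ka = 10^(−5.00) = 1.00 × 10^-5
From the ICE table, Ka = [H+]²/(0.0345 − [H+]) = 1.00 × 10^-5.
Assume [H+] ≪ 0.0345: [H+] ≈ √(1.00 × 10^-5 × 0.0345) = 5.87 × 10^-4 M
([H+]/C₀ = 1.7% < 5%, so the approximation holds.)
pH = −log[H+] = −log(5.87 × 10^-4) = 3.23

pH = 3.23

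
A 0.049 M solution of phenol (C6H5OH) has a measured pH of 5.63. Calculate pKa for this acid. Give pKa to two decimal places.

[H+] = 10^(-5.63) = 2.34 × 10^-6 M
At equilibrium [HA] = 0.049 − 2.34 × 10^-6 = 4.90 × 10^-2 M
Ka = [H+][A-]/[HA] = (2.34 × 10^-6)² / 4.90 × 10^-2 = 1.12 × 10^-10
pKa = -log(1.12 × 10^-10) = 9.95

pKa = 9.95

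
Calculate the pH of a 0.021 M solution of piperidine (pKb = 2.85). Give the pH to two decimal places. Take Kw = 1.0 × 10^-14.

C5H10NH + H2O ⇌ C5H10NH2+ + OH-
Kb = 10^(−2.85) = 1.41 × 10^-3
Kb = x²/(0.021 − x) = 1.41 × 10^-3
The 5% rule fails; solving x² + Kb·x − Kb·C₀ = 0 exactly:
x = (−Kb + √(Kb² + 4·Kb·C₀))/2 = 4.78 × 10^-3 M
pOH = 2.32, so pH = 14.00 − pOH = 11.68

pH = 11.68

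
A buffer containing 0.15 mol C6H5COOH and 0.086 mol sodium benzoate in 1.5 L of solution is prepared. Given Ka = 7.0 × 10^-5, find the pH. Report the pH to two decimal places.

pH = 3.91

pKa = −log(7.0 × 10^-5) = 4.155
pH = pKa + log([A⁻]/[HA]) = 4.155 + log(0.086/0.15)
pH = 4.155 + (-0.242) = 3.91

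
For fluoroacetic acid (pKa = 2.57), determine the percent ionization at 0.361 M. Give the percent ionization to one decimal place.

FCH2COOH ⇌ FCH2COO- + H+; let x = [H+] at equilibrium.
Ka = 10^(−2.57) = 2.69 × 10^-3
Ka = x²/(C₀ − x); solving the quadratic gives x = 2.98 × 10^-2 M.
Fraction ionized = 2.98 × 10^-2 / 0.361 = 0.0825 → 8.3%

8.3%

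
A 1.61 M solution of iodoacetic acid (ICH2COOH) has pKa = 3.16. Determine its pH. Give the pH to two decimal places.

ICH2COOH ⇌ ICH2COO- + H+
Ka = 10^(−3.16) = 6.92 × 10^-4
Ka = x²/(1.61 − x) = 6.92 × 10^-4
Assume x ≪ 1.61: x ≈ √(6.92 × 10^-4 × 1.61) = 3.34 × 10^-2 M
pH = −log[H+] = −log(3.34 × 10^-2) = 1.48

pH = 1.48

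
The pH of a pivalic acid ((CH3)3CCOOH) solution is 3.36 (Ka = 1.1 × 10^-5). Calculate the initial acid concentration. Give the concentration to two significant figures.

C₀ = 1.8 × 10^-2 M

[H+] = 10^(-3.36) = 4.37 × 10^-4 M = x
Ka = x²/(C₀ − x) ⇒ C₀ = x + x²/Ka
C₀ = 4.37 × 10^-4 + (4.37 × 10^-4)²/(1.1 × 10^-5) = 1.78 × 10^-2 M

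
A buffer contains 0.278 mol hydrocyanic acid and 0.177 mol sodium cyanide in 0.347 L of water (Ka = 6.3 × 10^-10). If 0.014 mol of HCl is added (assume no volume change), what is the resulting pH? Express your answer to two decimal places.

pH = 8.95

After neutralization: n(HCN) = 0.292 mol, n(CN-) = 0.163 mol.
pKa = −log(6.3 × 10^-10) = 9.201
pH = pKa + log(n_CN-/n_HCN) = 9.201 + log(0.163/0.292) = 9.201 + (-0.253)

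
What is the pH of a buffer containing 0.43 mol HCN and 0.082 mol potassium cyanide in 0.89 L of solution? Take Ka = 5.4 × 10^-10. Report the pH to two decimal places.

pH = 8.55

pKa = −log(5.4 × 10^-10) = 9.268
Using pH = pKa + log([base]/[acid]) with [base]/[acid] = 0.082/0.43:
pH = 9.268 + (-0.720) = 8.55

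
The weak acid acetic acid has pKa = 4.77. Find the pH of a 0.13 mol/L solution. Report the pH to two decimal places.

CH3COOH ⇌ CH3COO- + H+
Ka = 10^(−4.77) = 1.70 × 10^-5
From the ICE table, Ka = [H+]²/(0.13 − [H+]) = 1.70 × 10^-5.
Assume [H+] ≪ 0.13: [H+] ≈ √(1.70 × 10^-5 × 0.13) = 1.49 × 10^-3 M
Check: 1.1% ionized — well under 5%, approximation valid.
pH = −log[H+] = −log(1.49 × 10^-3) = 2.83

pH = 2.83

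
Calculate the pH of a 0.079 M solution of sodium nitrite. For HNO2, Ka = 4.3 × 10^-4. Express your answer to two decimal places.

NO2- is the conjugate base of the weak acid HNO2.
Kb = Kw/Ka = 1.0×10^-14 / 4.3 × 10^-4 = 2.33 × 10^-11
From the ICE table, Kb = [OH-]²/(0.079 − [OH-]) = 2.33 × 10^-11.
Assume [OH-] ≪ 0.079: [OH-] ≈ √(2.33 × 10^-11 × 0.079) = 1.36 × 10^-6 M
Check: 0.0017% ionized — well under 5%, approximation valid.
pOH = 5.87, so pH = 14.00 − pOH = 8.13

pH = 8.13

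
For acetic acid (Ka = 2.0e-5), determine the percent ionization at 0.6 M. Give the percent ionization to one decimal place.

CH3COOH ⇌ CH3COO- + H+; let x = [H+] at equilibrium.
x ≈ √(Ka·C₀) = √(2.0 × 10^-5 × 0.6) = 3.46 × 10^-3 M
Fraction ionized = 3.46 × 10^-3 / 0.6 = 0.0058 → 0.6%

0.6%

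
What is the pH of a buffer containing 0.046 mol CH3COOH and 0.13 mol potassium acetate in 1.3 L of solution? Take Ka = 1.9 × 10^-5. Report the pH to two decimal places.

pH = 5.17

pKa = −log(1.9 × 10^-5) = 4.721
Henderson–Hasselbalch: pH = pKa + log([CH3COO-]/[CH3COOH]) = 4.721 + log(0.13/0.046)
pH = 4.721 + (+0.451) = 5.17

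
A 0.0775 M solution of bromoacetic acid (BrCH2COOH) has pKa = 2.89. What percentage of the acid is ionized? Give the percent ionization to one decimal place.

12.1%

BrCH2COOH ⇌ BrCH2COO- + H+; let x = [H+] at equilibrium.
Ka = 10^(−2.89) = 1.29 × 10^-3
Solve x² + 0.00129x − 0.0001 = 0 → x = 9.37 × 10^-3 M
Fraction ionized = 9.37 × 10^-3 / 0.0775 = 0.1209 → 12.1%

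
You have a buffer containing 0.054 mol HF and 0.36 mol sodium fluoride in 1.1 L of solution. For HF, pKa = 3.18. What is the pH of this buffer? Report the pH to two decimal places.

pH = 4.00

Using pH = pKa + log([base]/[acid]) with [base]/[acid] = 0.36/0.054:
pH = 3.18 + (+0.824) = 4.00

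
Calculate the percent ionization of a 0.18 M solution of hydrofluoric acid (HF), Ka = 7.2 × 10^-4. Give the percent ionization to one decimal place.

6.1%

HF ⇌ F- + H+; let x = [H+] at equilibrium.
Solve x² + 0.00072x − 0.00013 = 0 → x = 1.10 × 10^-2 M
% ionization = x/C₀ × 100% = 1.10 × 10^-2/0.18 × 100% = 6.1%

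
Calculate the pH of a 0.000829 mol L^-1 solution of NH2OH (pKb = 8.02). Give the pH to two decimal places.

NH2OH + H2O ⇌ NH3OH+ + OH-
Kb = 10^(−8.02) = 9.55 × 10^-9
From the ICE table, Kb = [OH-]²/(0.000829 − [OH-]) = 9.55 × 10^-9.
Neglecting [OH-] in the denominator: [OH-] = √(9.55 × 10^-9 × 0.000829) = 2.81 × 10^-6 M
([OH-]/C₀ = 0.34% < 5%, so the approximation holds.)
pOH = 5.55, so pH = 14.00 − pOH = 8.45

pH = 8.45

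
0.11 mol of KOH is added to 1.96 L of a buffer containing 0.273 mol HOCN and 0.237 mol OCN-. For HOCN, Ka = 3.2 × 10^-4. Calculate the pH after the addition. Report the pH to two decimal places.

pH = 3.82

OH- converts HOCN to OCN-: HOCN → 0.163 mol, OCN- → 0.347 mol.
pKa = −log(3.2 × 10^-4) = 3.495
pH = pKa + log(n_OCN-/n_HOCN) = 3.495 + log(0.347/0.163) = 3.495 + (+0.328)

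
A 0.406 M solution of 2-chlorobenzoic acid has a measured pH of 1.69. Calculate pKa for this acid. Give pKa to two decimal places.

pKa = 2.97

[H+] = 10^(-1.69) = 2.04 × 10^-2 M
At equilibrium [HA] = 0.406 − 2.04 × 10^-2 = 3.86 × 10^-1 M
Ka = [H+][A-]/[HA] = (2.04 × 10^-2)² / 3.86 × 10^-1 = 1.08 × 10^-3
pKa = -log(1.08 × 10^-3) = 2.97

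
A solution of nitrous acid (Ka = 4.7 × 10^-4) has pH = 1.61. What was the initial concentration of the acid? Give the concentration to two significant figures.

[H+] = 10^(-1.61) = 2.45 × 10^-2 M = x
Ka = x²/(C₀ − x) ⇒ C₀ = x + x²/Ka
C₀ = 2.45 × 10^-2 + (2.45 × 10^-2)²/(4.7 × 10^-4) = 1.30 M

C₀ = 1.3 M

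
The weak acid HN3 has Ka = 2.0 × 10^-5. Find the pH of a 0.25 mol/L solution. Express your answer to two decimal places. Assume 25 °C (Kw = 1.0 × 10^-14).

HN3 ⇌ N3- + H+
Ka = [H+]²/(0.25 − [H+]) = 2.0 × 10^-5
Assume [H+] ≪ 0.25: [H+] ≈ √(2.0 × 10^-5 × 0.25) = 2.24 × 10^-3 M
([H+]/C₀ = 0.89% < 5%, so the approximation holds.)
pH = −log(2.24 × 10^-3) = 2.65

pH = 2.65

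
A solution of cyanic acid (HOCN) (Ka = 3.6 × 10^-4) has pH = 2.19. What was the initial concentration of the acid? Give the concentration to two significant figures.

C₀ = 1.2 × 10^-1 M

[H+] = 10^(-2.19) = 6.46 × 10^-3 M = x
Ka = x²/(C₀ − x) ⇒ C₀ = x + x²/Ka
C₀ = 6.46 × 10^-3 + (6.46 × 10^-3)²/(3.6 × 10^-4) = 1.22 × 10^-1 M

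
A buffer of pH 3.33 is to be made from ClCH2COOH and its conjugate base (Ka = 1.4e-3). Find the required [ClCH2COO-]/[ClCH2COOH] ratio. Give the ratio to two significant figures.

ratio = 3.0

pKa = -log(1.4 × 10^-3) = 2.854
pH = pKa + log(r) ⇒ log(r) = 3.33 − 2.854 = +0.476
r = [ClCH2COO-]/[ClCH2COOH] = 10^(+0.476) = 2.99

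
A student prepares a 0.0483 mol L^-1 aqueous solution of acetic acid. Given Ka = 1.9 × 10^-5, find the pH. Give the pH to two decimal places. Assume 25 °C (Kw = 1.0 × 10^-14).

pH = 3.02

CH3COOH ⇌ CH3COO- + H+
Ka = [H+]²/(0.0483 − [H+]) = 1.9 × 10^-5
Neglecting [H+] in the denominator: [H+] = √(1.9 × 10^-5 × 0.0483) = 9.58 × 10^-4 M
pH = −log[H+] = −log(9.58 × 10^-4) = 3.02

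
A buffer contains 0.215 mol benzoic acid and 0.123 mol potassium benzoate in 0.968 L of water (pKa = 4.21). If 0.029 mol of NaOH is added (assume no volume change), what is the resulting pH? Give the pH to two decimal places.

pH = 4.12

OH- converts C6H5COOH to C6H5COO-: C6H5COOH → 0.186 mol, C6H5COO- → 0.152 mol.
pH = pKa + log([A⁻]/[HA]) = 4.21 + log(0.152/0.186) = 4.21 -0.088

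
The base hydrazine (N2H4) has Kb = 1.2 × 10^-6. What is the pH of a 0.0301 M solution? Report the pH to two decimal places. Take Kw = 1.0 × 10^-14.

N2H4 + H2O ⇌ N2H5+ + OH-
Kb = [OH-]²/(0.0301 − [OH-]) = 1.2 × 10^-6
Neglecting [OH-] in the denominator: [OH-] = √(1.2 × 10^-6 × 0.0301) = 1.90 × 10^-4 M
pOH = 3.72, so pH = 14.00 − pOH = 10.28

pH = 10.28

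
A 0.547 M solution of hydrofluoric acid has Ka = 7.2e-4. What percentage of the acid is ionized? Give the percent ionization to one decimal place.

3.6%

HF ⇌ F- + H+; let x = [H+] at equilibrium.
x ≈ √(Ka·C₀) = √(7.2 × 10^-4 × 0.547) = 1.98 × 10^-2 M
% ionization = x/C₀ × 100% = 1.98 × 10^-2/0.547 × 100% = 3.6%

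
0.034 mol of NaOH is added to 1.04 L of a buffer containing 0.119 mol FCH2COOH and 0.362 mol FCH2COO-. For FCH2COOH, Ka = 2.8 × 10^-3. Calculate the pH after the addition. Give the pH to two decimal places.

After neutralization: n(FCH2COOH) = 0.085 mol, n(FCH2COO-) = 0.396 mol.
pKa = −log(2.8 × 10^-3) = 2.553
pH = pKa + log(n_FCH2COO-/n_FCH2COOH) = 2.553 + log(0.396/0.085) = 2.553 + (+0.668)

pH = 3.22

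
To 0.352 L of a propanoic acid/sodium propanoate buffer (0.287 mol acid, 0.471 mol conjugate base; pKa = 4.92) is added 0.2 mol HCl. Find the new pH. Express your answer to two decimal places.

pH = 4.67

Added H+ converts CH3CH2COO- to CH3CH2COOH: CH3CH2COOH → 0.487 mol, CH3CH2COO- → 0.271 mol.
pH = pKa + log(n_CH3CH2COO-/n_CH3CH2COOH) = 4.92 + log(0.271/0.487) = 4.92 + (-0.255)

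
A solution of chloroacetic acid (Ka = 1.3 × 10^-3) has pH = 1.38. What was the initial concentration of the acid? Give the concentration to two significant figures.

[H+] = 10^(-1.38) = 4.17 × 10^-2 M = x
Ka = x²/(C₀ − x) ⇒ C₀ = x + x²/Ka
C₀ = 4.17 × 10^-2 + (4.17 × 10^-2)²/(1.3 × 10^-3) = 1.38 M

C₀ = 1.4 M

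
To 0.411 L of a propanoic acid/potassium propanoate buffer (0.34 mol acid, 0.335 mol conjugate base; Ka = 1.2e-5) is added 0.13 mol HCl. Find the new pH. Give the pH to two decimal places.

pH = 4.56

Added H+ converts CH3CH2COO- to CH3CH2COOH: CH3CH2COOH → 0.47 mol, CH3CH2COO- → 0.205 mol.
pKa = −log(1.2 × 10^-5) = 4.921
pH = pKa + log([A⁻]/[HA]) = 4.921 + log(0.205/0.47) = 4.921 -0.360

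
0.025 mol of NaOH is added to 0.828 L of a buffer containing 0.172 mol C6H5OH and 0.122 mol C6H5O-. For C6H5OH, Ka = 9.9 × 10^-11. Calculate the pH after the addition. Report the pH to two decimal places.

pH = 10.00

After neutralization: n(C6H5OH) = 0.147 mol, n(C6H5O-) = 0.147 mol.
pKa = −log(9.9 × 10^-11) = 10.004
pH = pKa + log([A⁻]/[HA]) = 10.004 + log(0.147/0.147) = 10.004 +0.000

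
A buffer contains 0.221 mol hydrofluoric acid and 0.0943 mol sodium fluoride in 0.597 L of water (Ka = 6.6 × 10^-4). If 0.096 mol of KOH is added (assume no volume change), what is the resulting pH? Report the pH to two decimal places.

After neutralization: n(HF) = 0.125 mol, n(F-) = 0.19 mol.
pKa = −log(6.6 × 10^-4) = 3.180
pH = pKa + log([A⁻]/[HA]) = 3.180 + log(0.19/0.125) = 3.180 +0.182

pH = 3.36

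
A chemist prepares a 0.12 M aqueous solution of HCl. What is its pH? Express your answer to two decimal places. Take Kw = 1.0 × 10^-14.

pH = 0.92

HCl is a strong acid and dissociates completely, so [H+] = 0.12 M.
pH = -log(0.12) = 0.92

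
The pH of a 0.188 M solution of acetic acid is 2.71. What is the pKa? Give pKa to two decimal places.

pKa = 4.69

[H+] = 10^(-2.71) = 1.95 × 10^-3 M
At equilibrium [HA] = 0.188 − 1.95 × 10^-3 = 1.86 × 10^-1 M
Ka = [H+][A-]/[HA] = (1.95 × 10^-3)² / 1.86 × 10^-1 = 2.04 × 10^-5
pKa = -log(2.04 × 10^-5) = 4.69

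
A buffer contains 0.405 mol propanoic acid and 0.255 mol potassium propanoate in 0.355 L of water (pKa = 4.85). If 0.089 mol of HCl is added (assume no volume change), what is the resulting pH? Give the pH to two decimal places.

Added H+ converts CH3CH2COO- to CH3CH2COOH: CH3CH2COOH → 0.494 mol, CH3CH2COO- → 0.166 mol.
pH = pKa + log(n_CH3CH2COO-/n_CH3CH2COOH) = 4.85 + log(0.166/0.494) = 4.85 + (-0.474)

pH = 4.38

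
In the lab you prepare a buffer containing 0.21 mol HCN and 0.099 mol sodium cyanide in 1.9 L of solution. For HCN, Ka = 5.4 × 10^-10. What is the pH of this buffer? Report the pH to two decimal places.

pKa = −log(5.4 × 10^-10) = 9.268
Using pH = pKa + log([base]/[acid]) with [base]/[acid] = 0.099/0.21:
pH = 9.268 + (-0.327) = 8.94

pH = 8.94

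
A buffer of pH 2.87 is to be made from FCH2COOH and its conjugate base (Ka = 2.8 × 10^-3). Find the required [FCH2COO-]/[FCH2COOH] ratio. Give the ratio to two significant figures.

ratio = 2.1

pKa = -log(2.8 × 10^-3) = 2.553
pH = pKa + log(r) ⇒ log(r) = 2.87 − 2.553 = +0.317
r = [FCH2COO-]/[FCH2COOH] = 10^(+0.317) = 2.07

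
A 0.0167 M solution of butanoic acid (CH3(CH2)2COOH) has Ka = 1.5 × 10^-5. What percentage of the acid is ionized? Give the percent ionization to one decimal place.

3.0%

CH3(CH2)2COOH ⇌ CH3(CH2)2COO- + H+; let x = [H+] at equilibrium.
x ≈ √(Ka·C₀) = √(1.5 × 10^-5 × 0.0167) = 5.00 × 10^-4 M
Fraction ionized = 5.00 × 10^-4 / 0.0167 = 0.0299 → 3.0%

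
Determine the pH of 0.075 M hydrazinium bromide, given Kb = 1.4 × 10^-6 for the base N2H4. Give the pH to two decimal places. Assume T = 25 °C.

N2H5+ is the conjugate acid of the weak base N2H4.
Ka = Kw/Kb = 1.0×10^-14 / 1.4 × 10^-6 = 7.14 × 10^-9
Ka = [H+]²/(0.075 − [H+]) = 7.14 × 10^-9
Since Ka ≪ C₀, [H+] ≈ √(Ka·C₀) = 2.31 × 10^-5 M.
pH = −log[H+] = −log(2.31 × 10^-5) = 4.64

pH = 4.64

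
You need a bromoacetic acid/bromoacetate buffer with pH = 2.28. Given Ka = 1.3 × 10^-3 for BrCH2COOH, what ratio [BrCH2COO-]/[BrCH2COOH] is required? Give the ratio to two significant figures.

pKa = -log(1.3 × 10^-3) = 2.886
pH = pKa + log(r) ⇒ log(r) = 2.28 − 2.886 = -0.606
r = [BrCH2COO-]/[BrCH2COOH] = 10^(-0.606) = 0.248

ratio = 0.25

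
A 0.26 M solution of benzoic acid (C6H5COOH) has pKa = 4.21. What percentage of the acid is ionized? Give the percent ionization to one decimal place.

C6H5COOH ⇌ C6H5COO- + H+; let x = [H+] at equilibrium.
Ka = 10^(−4.21) = 6.17 × 10^-5
x ≈ √(Ka·C₀) = √(6.17 × 10^-5 × 0.26) = 4.01 × 10^-3 M
Fraction ionized = 4.01 × 10^-3 / 0.26 = 0.0154 → 1.5%

1.5%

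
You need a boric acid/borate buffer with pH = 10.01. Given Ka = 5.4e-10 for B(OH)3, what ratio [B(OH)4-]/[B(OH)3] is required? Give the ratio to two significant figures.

pKa = -log(5.4 × 10^-10) = 9.268
pH = pKa + log(r) ⇒ log(r) = 10.01 − 9.268 = +0.742
r = [B(OH)4-]/[B(OH)3] = 10^(+0.742) = 5.52

ratio = 5.5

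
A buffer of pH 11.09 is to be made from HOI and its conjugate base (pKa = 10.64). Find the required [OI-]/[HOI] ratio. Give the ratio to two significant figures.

ratio = 2.8

pH = pKa + log(r) ⇒ log(r) = 11.09 − 10.64 = +0.45
r = [OI-]/[HOI] = 10^(+0.45) = 2.82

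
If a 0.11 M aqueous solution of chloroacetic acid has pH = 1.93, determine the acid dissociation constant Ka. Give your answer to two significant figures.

[H+] = 10^(-1.93) = 1.17 × 10^-2 M
At equilibrium [HA] = 0.11 − 1.17 × 10^-2 = 9.83 × 10^-2 M
Ka = [H+][A-]/[HA] = (1.17 × 10^-2)² / 9.83 × 10^-2 = 1.4 × 10^-3

Ka = 1.4 × 10^-3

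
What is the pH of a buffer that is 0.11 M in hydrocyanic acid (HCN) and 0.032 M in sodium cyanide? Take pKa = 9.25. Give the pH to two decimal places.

pH = 8.71

Henderson–Hasselbalch: pH = pKa + log([CN-]/[HCN]) = 9.25 + log(0.032/0.11)
pH = 9.25 + (-0.536) = 8.71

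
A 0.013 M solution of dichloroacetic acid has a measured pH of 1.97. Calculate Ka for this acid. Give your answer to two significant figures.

[H+] = 10^(-1.97) = 1.07 × 10^-2 M
At equilibrium [HA] = 0.013 − 1.07 × 10^-2 = 2.30 × 10^-3 M
Ka = [H+][A-]/[HA] = (1.07 × 10^-2)² / 2.30 × 10^-3 = 5.0 × 10^-2

Ka = 5.0 × 10^-2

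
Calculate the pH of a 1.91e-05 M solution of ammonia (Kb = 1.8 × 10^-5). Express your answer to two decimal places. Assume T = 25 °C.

pH = 9.06

NH3 + H2O ⇌ NH4+ + OH-
Kb = [OH-]²/(1.91e-05 − [OH-]) = 1.8 × 10^-5
The 5% rule fails; solving [OH-]² + Kb·[OH-] − Kb·C₀ = 0 exactly:
[OH-] = (−Kb + √(Kb² + 4·Kb·C₀))/2 = 1.16 × 10^-5 M
pOH = −log(1.16 × 10^-5) = 4.94; pH = 14.00 − 4.94 = 9.06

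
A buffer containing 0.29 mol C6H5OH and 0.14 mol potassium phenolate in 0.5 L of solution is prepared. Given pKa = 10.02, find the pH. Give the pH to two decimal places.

pH = 9.70

Henderson–Hasselbalch: pH = pKa + log([C6H5O-]/[C6H5OH]) = 10.02 + log(0.14/0.29)
pH = 10.02 + (-0.316) = 9.70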